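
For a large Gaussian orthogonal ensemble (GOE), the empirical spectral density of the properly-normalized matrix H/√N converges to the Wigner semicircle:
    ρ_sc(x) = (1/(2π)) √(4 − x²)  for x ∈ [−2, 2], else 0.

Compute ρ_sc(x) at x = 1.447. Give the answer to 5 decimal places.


ρ_sc(x) = (1/(2π)) √(4 − x²). With x = 1.447:
  4 − x² = 4 − (1.447)² = 4 − 2.093809 = 1.906191.
  √(4 − x²) = 1.380649.
  1/(2π) = 0.159155.
  ρ_sc(1.447) = 0.159155 · 1.380649 = 0.219737.

Rounded to 5 decimal places: ρ_sc(1.447) ≈ 0.21974.


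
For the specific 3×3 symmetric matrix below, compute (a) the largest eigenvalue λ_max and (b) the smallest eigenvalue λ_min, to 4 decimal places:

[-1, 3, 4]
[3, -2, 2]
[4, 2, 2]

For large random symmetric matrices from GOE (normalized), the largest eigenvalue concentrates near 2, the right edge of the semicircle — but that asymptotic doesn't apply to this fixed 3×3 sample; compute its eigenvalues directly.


Since M is real symmetric, all three eigenvalues are real; they are the roots of det(λI − M) = λ³ − (tr M) λ² + s λ − det M, where s is the sum of the principal 2×2 minors.
tr M = -1 + (-2) + 2 = -1.
s = ((-1)·(-2) − 3²) + ((-1)·2 − 4²) + ((-2)·2 − 2²) = -7 + (-18) + (-8) = -33.
det M (expand along row 1) = (-1)·(-8) − 3·(-2) + 4·14 = 70.
Characteristic polynomial: λ³ + λ² − 33λ − 70 = 0.
Substitute λ = y + (tr M)/3 = y − 0.333333 to remove the quadratic term: y³ + p·y + q = 0 with p = s − (tr M)²/3 = -33.333333 and q = −2(tr M)³/27 + (tr M)·s/3 − det M = -58.925926.
Three real roots ⇒ use the trigonometric (Viète) form: r = 2√(−p/3) = 6.666667, φ = arccos(3q/(p·r)) = arccos(0.795500) = 0.650964 rad.
y_k = r·cos(φ/3 − 2πk/3) for k = 0, 1, 2 gives y = 6.510336, -2.012195, -4.498141.
λ_k = y_k − 0.333333 gives λ = 6.1770, -2.3455, -4.8315 (check: the sum is -1.0000 = tr M).

Hence λ_max = 6.1770 and λ_min = -4.8315.


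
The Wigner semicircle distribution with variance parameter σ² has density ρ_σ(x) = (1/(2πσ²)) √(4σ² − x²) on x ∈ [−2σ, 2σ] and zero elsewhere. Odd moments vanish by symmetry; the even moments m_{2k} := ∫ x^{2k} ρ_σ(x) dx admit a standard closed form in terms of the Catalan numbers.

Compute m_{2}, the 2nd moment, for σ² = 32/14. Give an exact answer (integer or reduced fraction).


By the scaled semicircle moment identity, m_{2k} = σ^{2k} · C_k with k = 1.
C_1 = (1/(k+1)) · C(2k, k) = (1/2) · C(2, 1) = (1/2) · 2 = 1.
σ^{2k} = (σ²)^k = (32/14)^1 = 16/7.

Therefore m_{2} = σ^{2} · C_1 = (16/7) · 1 = 16/7.


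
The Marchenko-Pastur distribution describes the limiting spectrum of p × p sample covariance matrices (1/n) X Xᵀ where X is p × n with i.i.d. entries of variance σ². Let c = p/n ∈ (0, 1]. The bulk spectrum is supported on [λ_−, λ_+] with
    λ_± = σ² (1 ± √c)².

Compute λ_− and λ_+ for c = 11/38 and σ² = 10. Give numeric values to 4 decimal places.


c = 11/38 = 0.289474; √c = 0.538028.
λ_− = σ² (1 − √c)² = 10 · (1 − 0.538028)² = 10 · (0.461972)² = 2.134185.
λ_+ = σ² (1 + √c)² = 10 · (1 + 0.538028)² = 10 · (1.538028)² = 23.655289.

Rounded to 4 decimal places: λ_− ≈ 2.1342, λ_+ ≈ 23.6553.


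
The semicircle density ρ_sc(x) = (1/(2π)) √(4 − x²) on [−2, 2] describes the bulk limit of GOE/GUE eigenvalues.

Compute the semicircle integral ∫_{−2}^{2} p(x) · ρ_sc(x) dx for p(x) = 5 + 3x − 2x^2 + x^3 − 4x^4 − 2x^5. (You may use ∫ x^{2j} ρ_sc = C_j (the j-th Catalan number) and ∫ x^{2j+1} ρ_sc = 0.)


Write p(x) = Σ a_i x^i, split into monomials and integrate each against ρ_sc separately.
Using ∫ x^{2j} ρ_sc = C_j = (1/(j+1)) C(2j, j) (Catalan numbers) and ∫ x^{2j+1} ρ_sc = 0 (odd monomials vanish by symmetry):
  i = 0 (even): a_0 · C_{0} = 5 · 1 = 5
  i = 1 (odd): ∫ x^1 ρ_sc = 0 (vanishes)
  i = 2 (even): a_2 · C_{1} = -2 · 1 = -2
  i = 3 (odd): ∫ x^3 ρ_sc = 0 (vanishes)
  i = 4 (even): a_4 · C_{2} = -4 · 2 = -8
  i = 5 (odd): ∫ x^5 ρ_sc = 0 (vanishes)

Summing the contributions: ∫_{−2}^{2} p(x) ρ_sc(x) dx = 5 + (-2) + (-8) = -5.


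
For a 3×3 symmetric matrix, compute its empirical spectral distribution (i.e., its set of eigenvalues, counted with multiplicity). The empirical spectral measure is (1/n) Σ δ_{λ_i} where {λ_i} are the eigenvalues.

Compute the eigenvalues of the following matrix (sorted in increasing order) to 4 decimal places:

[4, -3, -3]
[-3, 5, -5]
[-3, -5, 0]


Since M is real symmetric, all three eigenvalues are real; they are the roots of det(λI − M) = λ³ − (tr M) λ² + s λ − det M, where s is the sum of the principal 2×2 minors.
tr M = 4 + 5 + 0 = 9.
s = (4·5 − (-3)²) + (4·0 − (-3)²) + (5·0 − (-5)²) = 11 + (-9) + (-25) = -23.
det M (expand along row 1) = 4·(-25) − (-3)·(-15) + (-3)·30 = -235.
Characteristic polynomial: λ³ − 9λ² − 23λ + 235 = 0.
Substitute λ = y + (tr M)/3 = y + 3.000000 to remove the quadratic term: y³ + p·y + q = 0 with p = s − (tr M)²/3 = -50.000000 and q = −2(tr M)³/27 + (tr M)·s/3 − det M = 112.000000.
Three real roots ⇒ use the trigonometric (Viète) form: r = 2√(−p/3) = 8.164966, φ = arccos(3q/(p·r)) = arccos(-0.823029) = 2.537519 rad.
y_k = r·cos(φ/3 − 2πk/3) for k = 0, 1, 2 gives y = 5.414214, 2.585786, -8.000000.
λ_k = y_k + 3.000000 gives λ = 8.4142, 5.5858, -5.0000 (check: the sum is 9.0000 = tr M).

Eigenvalues sorted in increasing order: [-5.0000, 5.5858, 8.4142].


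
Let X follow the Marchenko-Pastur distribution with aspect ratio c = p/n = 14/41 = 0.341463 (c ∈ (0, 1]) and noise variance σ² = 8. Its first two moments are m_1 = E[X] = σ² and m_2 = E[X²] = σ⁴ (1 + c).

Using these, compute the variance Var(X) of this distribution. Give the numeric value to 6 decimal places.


m_1 = E[X] = σ² = 8, so m_1² = 64.
m_2 = E[X²] = σ⁴ (1 + c) = 64 · (1 + 0.341463) = 64 · 1.341463 = 85.853659.
(Note m_2 − m_1² simplifies to c · σ⁴ = 0.341463 · 64.)

Var(X) = m_2 − m_1² = 85.853659 − 64 = 21.853659.


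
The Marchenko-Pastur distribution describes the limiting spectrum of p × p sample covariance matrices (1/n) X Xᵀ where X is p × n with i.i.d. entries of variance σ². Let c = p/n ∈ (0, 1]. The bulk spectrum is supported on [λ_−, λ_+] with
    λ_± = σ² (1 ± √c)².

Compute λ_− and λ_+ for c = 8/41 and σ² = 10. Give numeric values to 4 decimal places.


c = 8/41 = 0.195122; √c = 0.441726.
λ_− = σ² (1 − √c)² = 10 · (1 − 0.441726)² = 10 · (0.558274)² = 3.116697.
λ_+ = σ² (1 + √c)² = 10 · (1 + 0.441726)² = 10 · (1.441726)² = 20.785742.

Rounded to 4 decimal places: λ_− ≈ 3.1167, λ_+ ≈ 20.7857.


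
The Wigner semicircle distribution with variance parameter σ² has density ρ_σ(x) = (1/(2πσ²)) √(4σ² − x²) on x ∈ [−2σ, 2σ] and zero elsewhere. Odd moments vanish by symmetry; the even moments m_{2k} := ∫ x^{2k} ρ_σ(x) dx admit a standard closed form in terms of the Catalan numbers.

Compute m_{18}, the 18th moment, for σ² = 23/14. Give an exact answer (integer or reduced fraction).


By the scaled semicircle moment identity, m_{2k} = σ^{2k} · C_k with k = 9.
C_9 = (1/(k+1)) · C(2k, k) = (1/10) · C(18, 9) = (1/10) · 48620 = 4862.
σ^{2k} = (σ²)^k = (23/14)^9 = 1801152661463/20661046784.

Therefore m_{18} = σ^{18} · C_9 = (1801152661463/20661046784) · 4862 = 4378602120016553/10330523392.


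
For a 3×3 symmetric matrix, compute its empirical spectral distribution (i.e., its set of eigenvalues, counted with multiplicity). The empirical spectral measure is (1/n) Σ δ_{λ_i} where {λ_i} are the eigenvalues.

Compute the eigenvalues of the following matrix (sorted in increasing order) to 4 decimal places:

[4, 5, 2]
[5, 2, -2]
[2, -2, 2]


Since M is real symmetric, all three eigenvalues are real; they are the roots of det(λI − M) = λ³ − (tr M) λ² + s λ − det M, where s is the sum of the principal 2×2 minors.
tr M = 4 + 2 + 2 = 8.
s = (4·2 − 5²) + (4·2 − 2²) + (2·2 − (-2)²) = -17 + 4 + 0 = -13.
det M (expand along row 1) = 4·0 − 5·14 + 2·(-14) = -98.
Characteristic polynomial: λ³ − 8λ² − 13λ + 98 = 0.
Substitute λ = y + (tr M)/3 = y + 2.666667 to remove the quadratic term: y³ + p·y + q = 0 with p = s − (tr M)²/3 = -34.333333 and q = −2(tr M)³/27 + (tr M)·s/3 − det M = 25.407407.
Three real roots ⇒ use the trigonometric (Viète) form: r = 2√(−p/3) = 6.765928, φ = arccos(3q/(p·r)) = arccos(-0.328124) = 1.905113 rad.
y_k = r·cos(φ/3 − 2πk/3) for k = 0, 1, 2 gives y = 5.446905, 0.752429, -6.199334.
λ_k = y_k + 2.666667 gives λ = 8.1136, 3.4191, -3.5327 (check: the sum is 8.0000 = tr M).

Eigenvalues sorted in increasing order: [-3.5327, 3.4191, 8.1136].


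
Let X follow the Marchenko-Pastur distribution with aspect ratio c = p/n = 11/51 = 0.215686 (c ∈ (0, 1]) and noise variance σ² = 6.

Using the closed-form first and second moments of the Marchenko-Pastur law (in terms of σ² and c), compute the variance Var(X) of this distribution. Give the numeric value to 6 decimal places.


Recall the MP moments m_1 = E[X] = σ² and m_2 = E[X²] = σ⁴ (1 + c).
m_1 = E[X] = σ² = 6, so m_1² = 36.
m_2 = E[X²] = σ⁴ (1 + c) = 36 · (1 + 0.215686) = 36 · 1.215686 = 43.764706.
(Note m_2 − m_1² simplifies to c · σ⁴ = 0.215686 · 36.)

Var(X) = m_2 − m_1² = 43.764706 − 36 = 7.764706.


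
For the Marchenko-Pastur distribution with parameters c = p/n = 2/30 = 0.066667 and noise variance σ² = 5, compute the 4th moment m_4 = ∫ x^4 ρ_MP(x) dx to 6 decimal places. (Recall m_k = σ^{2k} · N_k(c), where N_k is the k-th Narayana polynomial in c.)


E[X⁴] = σ⁸ (1 + 6c + 6c² + c³) (fourth MP moment). With σ² = 5 (so σ⁸ = 625) and c = 2/30 = 0.066667: E[X⁴] = 625 · (1 + 6·0.066667 + 6·(0.066667)² + (0.066667)³) = 625 · 1.426963.

So E[X^4] = 891.851852.


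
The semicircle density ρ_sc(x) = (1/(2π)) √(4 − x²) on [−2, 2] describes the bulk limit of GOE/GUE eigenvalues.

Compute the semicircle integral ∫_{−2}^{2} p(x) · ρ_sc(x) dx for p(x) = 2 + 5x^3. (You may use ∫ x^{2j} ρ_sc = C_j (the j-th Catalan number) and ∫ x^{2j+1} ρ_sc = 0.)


Write p(x) = Σ a_i x^i, split into monomials and integrate each against ρ_sc separately.
Using ∫ x^{2j} ρ_sc = C_j = (1/(j+1)) C(2j, j) (Catalan numbers) and ∫ x^{2j+1} ρ_sc = 0 (odd monomials vanish by symmetry):
  i = 0 (even): a_0 · C_{0} = 2 · 1 = 2
  i = 3 (odd): ∫ x^3 ρ_sc = 0 (vanishes)

Summing the contributions: ∫_{−2}^{2} p(x) ρ_sc(x) dx = 2.


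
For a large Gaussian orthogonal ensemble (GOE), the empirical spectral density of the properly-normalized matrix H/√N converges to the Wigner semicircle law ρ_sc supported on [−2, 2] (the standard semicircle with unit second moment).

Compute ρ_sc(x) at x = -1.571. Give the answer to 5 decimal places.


ρ_sc(x) = (1/(2π)) √(4 − x²). With x = -1.571:
  4 − x² = 4 − (-1.571)² = 4 − 2.468041 = 1.531959.
  √(4 − x²) = 1.237723.
  1/(2π) = 0.159155.
  ρ_sc(-1.571) = 0.159155 · 1.237723 = 0.196990.

Rounded to 5 decimal places: ρ_sc(-1.571) ≈ 0.19699.


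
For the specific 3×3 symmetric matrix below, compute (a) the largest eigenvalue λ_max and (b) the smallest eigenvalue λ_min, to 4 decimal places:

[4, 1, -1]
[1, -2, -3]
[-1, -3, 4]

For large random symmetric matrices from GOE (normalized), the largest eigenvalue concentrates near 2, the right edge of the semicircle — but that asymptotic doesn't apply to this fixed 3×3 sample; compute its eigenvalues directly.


Since M is real symmetric, all three eigenvalues are real; they are the roots of det(λI − M) = λ³ − (tr M) λ² + s λ − det M, where s is the sum of the principal 2×2 minors.
tr M = 4 + (-2) + 4 = 6.
s = (4·(-2) − 1²) + (4·4 − (-1)²) + ((-2)·4 − (-3)²) = -9 + 15 + (-17) = -11.
det M (expand along row 1) = 4·(-17) − 1·1 + (-1)·(-5) = -64.
Characteristic polynomial: λ³ − 6λ² − 11λ + 64 = 0.
Substitute λ = y + (tr M)/3 = y + 2.000000 to remove the quadratic term: y³ + p·y + q = 0 with p = s − (tr M)²/3 = -23.000000 and q = −2(tr M)³/27 + (tr M)·s/3 − det M = 26.000000.
Three real roots ⇒ use the trigonometric (Viète) form: r = 2√(−p/3) = 5.537749, φ = arccos(3q/(p·r)) = arccos(-0.612398) = 2.229886 rad.
y_k = r·cos(φ/3 − 2πk/3) for k = 0, 1, 2 gives y = 4.077126, 1.206861, -5.283988.
λ_k = y_k + 2.000000 gives λ = 6.0771, 3.2069, -3.2840 (check: the sum is 6.0000 = tr M).

Hence λ_max = 6.0771 and λ_min = -3.2840.


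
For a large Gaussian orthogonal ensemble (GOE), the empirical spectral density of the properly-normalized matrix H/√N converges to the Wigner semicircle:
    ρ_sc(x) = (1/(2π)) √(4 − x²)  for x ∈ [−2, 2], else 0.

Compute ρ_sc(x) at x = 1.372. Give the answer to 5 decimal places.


ρ_sc(x) = (1/(2π)) √(4 − x²). With x = 1.372:
  4 − x² = 4 − (1.372)² = 4 − 1.882384 = 2.117616.
  √(4 − x²) = 1.455203.
  1/(2π) = 0.159155.
  ρ_sc(1.372) = 0.159155 · 1.455203 = 0.231603.

Rounded to 5 decimal places: ρ_sc(1.372) ≈ 0.23160.


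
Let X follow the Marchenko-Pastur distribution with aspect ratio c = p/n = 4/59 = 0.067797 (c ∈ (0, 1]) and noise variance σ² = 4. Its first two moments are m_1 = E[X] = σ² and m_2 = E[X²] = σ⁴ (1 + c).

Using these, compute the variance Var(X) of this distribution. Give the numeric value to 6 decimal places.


m_1 = E[X] = σ² = 4, so m_1² = 16.
m_2 = E[X²] = σ⁴ (1 + c) = 16 · (1 + 0.067797) = 16 · 1.067797 = 17.084746.
(Note m_2 − m_1² simplifies to c · σ⁴ = 0.067797 · 16.)

Var(X) = m_2 − m_1² = 17.084746 − 16 = 1.084746.


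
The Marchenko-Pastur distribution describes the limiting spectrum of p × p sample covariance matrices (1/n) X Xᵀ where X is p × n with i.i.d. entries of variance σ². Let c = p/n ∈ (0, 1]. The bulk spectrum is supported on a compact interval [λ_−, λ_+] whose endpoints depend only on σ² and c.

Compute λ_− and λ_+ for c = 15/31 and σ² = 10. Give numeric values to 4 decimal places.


c = 15/31 = 0.483871; √c = 0.695608.
λ_− = σ² (1 − √c)² = 10 · (1 − 0.695608)² = 10 · (0.304392)² = 0.926543.
λ_+ = σ² (1 + √c)² = 10 · (1 + 0.695608)² = 10 · (1.695608)² = 28.750877.

Rounded to 4 decimal places: λ_− ≈ 0.9265, λ_+ ≈ 28.7509.


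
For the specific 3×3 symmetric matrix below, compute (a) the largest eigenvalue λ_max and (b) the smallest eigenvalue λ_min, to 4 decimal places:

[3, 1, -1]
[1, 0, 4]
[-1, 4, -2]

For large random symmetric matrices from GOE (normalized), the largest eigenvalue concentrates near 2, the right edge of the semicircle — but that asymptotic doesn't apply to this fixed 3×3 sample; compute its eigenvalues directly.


Since M is real symmetric, all three eigenvalues are real; they are the roots of det(λI − M) = λ³ − (tr M) λ² + s λ − det M, where s is the sum of the principal 2×2 minors.
tr M = 3 + 0 + (-2) = 1.
s = (3·0 − 1²) + (3·(-2) − (-1)²) + (0·(-2) − 4²) = -1 + (-7) + (-16) = -24.
det M (expand along row 1) = 3·(-16) − 1·2 + (-1)·4 = -54.
Characteristic polynomial: λ³ − λ² − 24λ + 54 = 0.
Substitute λ = y + (tr M)/3 = y + 0.333333 to remove the quadratic term: y³ + p·y + q = 0 with p = s − (tr M)²/3 = -24.333333 and q = −2(tr M)³/27 + (tr M)·s/3 − det M = 45.925926.
Three real roots ⇒ use the trigonometric (Viète) form: r = 2√(−p/3) = 5.696002, φ = arccos(3q/(p·r)) = arccos(-0.994048) = 3.032434 rad.
y_k = r·cos(φ/3 − 2πk/3) for k = 0, 1, 2 gives y = 3.025566, 2.666667, -5.692232.
λ_k = y_k + 0.333333 gives λ = 3.3589, 3.0000, -5.3589 (check: the sum is 1.0000 = tr M).

Hence λ_max = 3.3589 and λ_min = -5.3589.


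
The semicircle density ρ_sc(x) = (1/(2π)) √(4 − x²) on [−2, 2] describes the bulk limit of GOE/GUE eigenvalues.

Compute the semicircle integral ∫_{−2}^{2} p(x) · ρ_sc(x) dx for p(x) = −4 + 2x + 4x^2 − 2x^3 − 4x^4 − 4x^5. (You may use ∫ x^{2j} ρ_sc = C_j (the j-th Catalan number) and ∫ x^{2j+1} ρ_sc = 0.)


Write p(x) = Σ a_i x^i, split into monomials and integrate each against ρ_sc separately.
Using ∫ x^{2j} ρ_sc = C_j = (1/(j+1)) C(2j, j) (Catalan numbers) and ∫ x^{2j+1} ρ_sc = 0 (odd monomials vanish by symmetry):
  i = 0 (even): a_0 · C_{0} = -4 · 1 = -4
  i = 1 (odd): ∫ x^1 ρ_sc = 0 (vanishes)
  i = 2 (even): a_2 · C_{1} = 4 · 1 = 4
  i = 3 (odd): ∫ x^3 ρ_sc = 0 (vanishes)
  i = 4 (even): a_4 · C_{2} = -4 · 2 = -8
  i = 5 (odd): ∫ x^5 ρ_sc = 0 (vanishes)

Summing the contributions: ∫_{−2}^{2} p(x) ρ_sc(x) dx = (-4) + 4 + (-8) = -8.


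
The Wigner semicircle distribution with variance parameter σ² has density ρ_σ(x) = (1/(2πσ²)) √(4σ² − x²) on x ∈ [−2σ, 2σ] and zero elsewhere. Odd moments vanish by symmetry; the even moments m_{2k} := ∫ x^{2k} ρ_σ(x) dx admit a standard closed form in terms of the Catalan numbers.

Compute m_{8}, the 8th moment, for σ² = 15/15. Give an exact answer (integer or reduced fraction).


By the scaled semicircle moment identity, m_{2k} = σ^{2k} · C_k with k = 4.
C_4 = (1/(k+1)) · C(2k, k) = (1/5) · C(8, 4) = (1/5) · 70 = 14.
σ^{2k} = (σ²)^k = (15/15)^4 = 1.

Therefore m_{8} = σ^{8} · C_4 = 1 · 14 = 14.


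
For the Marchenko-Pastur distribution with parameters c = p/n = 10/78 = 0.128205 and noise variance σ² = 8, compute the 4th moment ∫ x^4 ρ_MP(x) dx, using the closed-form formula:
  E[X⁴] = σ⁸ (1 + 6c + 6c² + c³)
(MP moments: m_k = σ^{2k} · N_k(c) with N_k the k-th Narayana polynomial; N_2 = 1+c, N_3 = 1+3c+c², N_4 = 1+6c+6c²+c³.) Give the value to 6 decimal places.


E[X⁴] = σ⁸ (1 + 6c + 6c² + c³) (fourth MP moment). With σ² = 8 (so σ⁸ = 4096) and c = 10/78 = 0.128205: E[X⁴] = 4096 · (1 + 6·0.128205 + 6·(0.128205)² + (0.128205)³) = 4096 · 1.869957.

So E[X^4] = 7659.345303.


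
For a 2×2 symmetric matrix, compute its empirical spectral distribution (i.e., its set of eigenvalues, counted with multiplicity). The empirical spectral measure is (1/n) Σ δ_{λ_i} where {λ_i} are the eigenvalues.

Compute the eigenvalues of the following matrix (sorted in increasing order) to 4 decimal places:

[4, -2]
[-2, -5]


Since M is real symmetric, both eigenvalues are real; they are the roots of det(λI − M) = λ² − (tr M) λ + det M.
tr M = 4 + (-5) = -1.
det M = 4·(-5) − (-2)² = -20 − 4 = -24.
Characteristic polynomial: λ² + λ − 24 = 0.
Discriminant Δ = (tr M)² − 4·det M = 1 − (-96) = 97; √Δ = 9.848858.
λ = (tr M ± √Δ)/2 = (-1 ± 9.848858)/2, giving (tr M − √Δ)/2 = -5.4244 and (tr M + √Δ)/2 = 4.4244.

Eigenvalues sorted in increasing order: [-5.4244, 4.4244].


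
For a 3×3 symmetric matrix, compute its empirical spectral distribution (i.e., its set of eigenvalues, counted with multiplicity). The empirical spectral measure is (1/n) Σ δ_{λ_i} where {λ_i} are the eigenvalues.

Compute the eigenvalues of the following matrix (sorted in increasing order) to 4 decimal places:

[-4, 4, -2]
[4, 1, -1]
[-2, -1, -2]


Since M is real symmetric, all three eigenvalues are real; they are the roots of det(λI − M) = λ³ − (tr M) λ² + s λ − det M, where s is the sum of the principal 2×2 minors.
tr M = -4 + 1 + (-2) = -5.
s = ((-4)·1 − 4²) + ((-4)·(-2) − (-2)²) + (1·(-2) − (-1)²) = -20 + 4 + (-3) = -19.
det M (expand along row 1) = (-4)·(-3) − 4·(-10) + (-2)·(-2) = 56.
Characteristic polynomial: λ³ + 5λ² − 19λ − 56 = 0.
Substitute λ = y + (tr M)/3 = y − 1.666667 to remove the quadratic term: y³ + p·y + q = 0 with p = s − (tr M)²/3 = -27.333333 and q = −2(tr M)³/27 + (tr M)·s/3 − det M = -15.074074.
Three real roots ⇒ use the trigonometric (Viète) form: r = 2√(−p/3) = 6.036923, φ = arccos(3q/(p·r)) = arccos(0.274059) = 1.293186 rad.
y_k = r·cos(φ/3 − 2πk/3) for k = 0, 1, 2 gives y = 5.484681, -0.557841, -4.926840.
λ_k = y_k − 1.666667 gives λ = 3.8180, -2.2245, -6.5935 (check: the sum is -5.0000 = tr M).

Eigenvalues sorted in increasing order: [-6.5935, -2.2245, 3.8180].


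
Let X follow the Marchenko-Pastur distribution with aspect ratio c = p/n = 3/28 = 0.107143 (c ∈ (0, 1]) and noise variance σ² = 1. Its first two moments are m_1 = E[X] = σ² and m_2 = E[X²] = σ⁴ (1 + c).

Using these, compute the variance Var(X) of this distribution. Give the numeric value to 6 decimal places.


m_1 = E[X] = σ² = 1, so m_1² = 1.
m_2 = E[X²] = σ⁴ (1 + c) = 1 · (1 + 0.107143) = 1 · 1.107143 = 1.107143.
(Note m_2 − m_1² simplifies to c · σ⁴ = 0.107143 · 1.)

Var(X) = m_2 − m_1² = 1.107143 − 1 = 0.107143.


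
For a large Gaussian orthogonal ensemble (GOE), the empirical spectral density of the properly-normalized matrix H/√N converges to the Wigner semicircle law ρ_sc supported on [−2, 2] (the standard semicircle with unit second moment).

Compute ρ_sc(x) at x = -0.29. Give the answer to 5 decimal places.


ρ_sc(x) = (1/(2π)) √(4 − x²). With x = -0.29:
  4 − x² = 4 − (-0.29)² = 4 − 0.084100 = 3.915900.
  √(4 − x²) = 1.978863.
  1/(2π) = 0.159155.
  ρ_sc(-0.29) = 0.159155 · 1.978863 = 0.314946.

Rounded to 5 decimal places: ρ_sc(-0.29) ≈ 0.31495.


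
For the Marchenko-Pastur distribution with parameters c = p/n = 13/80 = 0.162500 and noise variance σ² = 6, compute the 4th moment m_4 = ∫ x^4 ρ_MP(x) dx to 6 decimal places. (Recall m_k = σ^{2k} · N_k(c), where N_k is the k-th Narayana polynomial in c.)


E[X⁴] = σ⁸ (1 + 6c + 6c² + c³) (fourth MP moment). With σ² = 6 (so σ⁸ = 1296) and c = 13/80 = 0.162500: E[X⁴] = 1296 · (1 + 6·0.162500 + 6·(0.162500)² + (0.162500)³) = 1296 · 2.137729.

So E[X^4] = 2770.496156.


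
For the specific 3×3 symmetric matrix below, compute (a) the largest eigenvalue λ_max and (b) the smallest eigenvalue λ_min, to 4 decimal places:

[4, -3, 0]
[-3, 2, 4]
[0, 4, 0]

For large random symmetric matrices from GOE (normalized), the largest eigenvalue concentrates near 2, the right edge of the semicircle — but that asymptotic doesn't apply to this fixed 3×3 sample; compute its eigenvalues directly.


Since M is real symmetric, all three eigenvalues are real; they are the roots of det(λI − M) = λ³ − (tr M) λ² + s λ − det M, where s is the sum of the principal 2×2 minors.
tr M = 4 + 2 + 0 = 6.
s = (4·2 − (-3)²) + (4·0 − 0²) + (2·0 − 4²) = -1 + 0 + (-16) = -17.
det M (expand along row 1) = 4·(-16) − (-3)·0 + 0·(-12) = -64.
Characteristic polynomial: λ³ − 6λ² − 17λ + 64 = 0.
Substitute λ = y + (tr M)/3 = y + 2.000000 to remove the quadratic term: y³ + p·y + q = 0 with p = s − (tr M)²/3 = -29.000000 and q = −2(tr M)³/27 + (tr M)·s/3 − det M = 14.000000.
Three real roots ⇒ use the trigonometric (Viète) form: r = 2√(−p/3) = 6.218253, φ = arccos(3q/(p·r)) = arccos(-0.232907) = 1.805862 rad.
y_k = r·cos(φ/3 − 2πk/3) for k = 0, 1, 2 gives y = 5.125275, 0.486735, -5.612009.
λ_k = y_k + 2.000000 gives λ = 7.1253, 2.4867, -3.6120 (check: the sum is 6.0000 = tr M).

Hence λ_max = 7.1253 and λ_min = -3.6120.


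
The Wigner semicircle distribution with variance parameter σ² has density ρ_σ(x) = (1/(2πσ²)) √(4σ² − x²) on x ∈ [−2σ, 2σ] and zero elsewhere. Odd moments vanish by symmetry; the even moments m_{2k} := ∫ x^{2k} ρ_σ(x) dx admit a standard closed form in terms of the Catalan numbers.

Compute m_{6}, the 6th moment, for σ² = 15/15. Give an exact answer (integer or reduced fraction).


By the scaled semicircle moment identity, m_{2k} = σ^{2k} · C_k with k = 3.
C_3 = (1/(k+1)) · C(2k, k) = (1/4) · C(6, 3) = (1/4) · 20 = 5.
σ^{2k} = (σ²)^k = (15/15)^3 = 1.

Therefore m_{6} = σ^{6} · C_3 = 1 · 5 = 5.


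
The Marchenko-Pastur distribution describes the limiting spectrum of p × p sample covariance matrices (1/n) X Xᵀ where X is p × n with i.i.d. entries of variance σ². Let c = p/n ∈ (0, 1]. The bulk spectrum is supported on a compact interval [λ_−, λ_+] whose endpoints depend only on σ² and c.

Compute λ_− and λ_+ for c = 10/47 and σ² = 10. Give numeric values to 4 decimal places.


c = 10/47 = 0.212766; √c = 0.461266.
λ_− = σ² (1 − √c)² = 10 · (1 − 0.461266)² = 10 · (0.538734)² = 2.902347.
λ_+ = σ² (1 + √c)² = 10 · (1 + 0.461266)² = 10 · (1.461266)² = 21.352972.

Rounded to 4 decimal places: λ_− ≈ 2.9023, λ_+ ≈ 21.3530.


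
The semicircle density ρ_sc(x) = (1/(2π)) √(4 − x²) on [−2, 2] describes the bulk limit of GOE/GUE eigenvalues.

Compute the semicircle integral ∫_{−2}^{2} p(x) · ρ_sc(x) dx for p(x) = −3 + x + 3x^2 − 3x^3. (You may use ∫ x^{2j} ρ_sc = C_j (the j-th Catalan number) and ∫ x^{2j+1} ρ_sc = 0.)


Write p(x) = Σ a_i x^i, split into monomials and integrate each against ρ_sc separately.
Using ∫ x^{2j} ρ_sc = C_j = (1/(j+1)) C(2j, j) (Catalan numbers) and ∫ x^{2j+1} ρ_sc = 0 (odd monomials vanish by symmetry):
  i = 0 (even): a_0 · C_{0} = -3 · 1 = -3
  i = 1 (odd): ∫ x^1 ρ_sc = 0 (vanishes)
  i = 2 (even): a_2 · C_{1} = 3 · 1 = 3
  i = 3 (odd): ∫ x^3 ρ_sc = 0 (vanishes)

Summing the contributions: ∫_{−2}^{2} p(x) ρ_sc(x) dx = (-3) + 3 = 0.


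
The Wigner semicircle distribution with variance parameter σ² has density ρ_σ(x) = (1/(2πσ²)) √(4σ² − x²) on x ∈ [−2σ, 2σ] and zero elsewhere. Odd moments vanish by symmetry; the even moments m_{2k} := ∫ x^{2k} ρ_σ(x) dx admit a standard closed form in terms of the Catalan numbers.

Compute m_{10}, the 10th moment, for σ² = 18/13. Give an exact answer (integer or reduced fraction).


By the scaled semicircle moment identity, m_{2k} = σ^{2k} · C_k with k = 5.
C_5 = (1/(k+1)) · C(2k, k) = (1/6) · C(10, 5) = (1/6) · 252 = 42.
σ^{2k} = (σ²)^k = (18/13)^5 = 1889568/371293.

Therefore m_{10} = σ^{10} · C_5 = (1889568/371293) · 42 = 79361856/371293.


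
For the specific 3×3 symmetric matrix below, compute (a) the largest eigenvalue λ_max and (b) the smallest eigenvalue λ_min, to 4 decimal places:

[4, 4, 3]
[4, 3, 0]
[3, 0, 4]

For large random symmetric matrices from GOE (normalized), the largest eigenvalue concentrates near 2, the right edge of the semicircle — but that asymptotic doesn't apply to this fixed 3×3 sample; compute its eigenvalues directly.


Since M is real symmetric, all three eigenvalues are real; they are the roots of det(λI − M) = λ³ − (tr M) λ² + s λ − det M, where s is the sum of the principal 2×2 minors.
tr M = 4 + 3 + 4 = 11.
s = (4·3 − 4²) + (4·4 − 3²) + (3·4 − 0²) = -4 + 7 + 12 = 15.
det M (expand along row 1) = 4·12 − 4·16 + 3·(-9) = -43.
Characteristic polynomial: λ³ − 11λ² + 15λ + 43 = 0.
Substitute λ = y + (tr M)/3 = y + 3.666667 to remove the quadratic term: y³ + p·y + q = 0 with p = s − (tr M)²/3 = -25.333333 and q = −2(tr M)³/27 + (tr M)·s/3 − det M = -0.592593.
Three real roots ⇒ use the trigonometric (Viète) form: r = 2√(−p/3) = 5.811865, φ = arccos(3q/(p·r)) = arccos(0.012075) = 1.558722 rad.
y_k = r·cos(φ/3 − 2πk/3) for k = 0, 1, 2 gives y = 5.044878, -0.023392, -5.021486.
λ_k = y_k + 3.666667 gives λ = 8.7115, 3.6433, -1.3548 (check: the sum is 11.0000 = tr M).

Hence λ_max = 8.7115 and λ_min = -1.3548.


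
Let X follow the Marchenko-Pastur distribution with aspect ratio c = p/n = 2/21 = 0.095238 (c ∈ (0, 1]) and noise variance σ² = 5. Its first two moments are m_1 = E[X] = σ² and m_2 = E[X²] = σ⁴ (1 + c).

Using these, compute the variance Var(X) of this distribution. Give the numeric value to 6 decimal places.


m_1 = E[X] = σ² = 5, so m_1² = 25.
m_2 = E[X²] = σ⁴ (1 + c) = 25 · (1 + 0.095238) = 25 · 1.095238 = 27.380952.
(Note m_2 − m_1² simplifies to c · σ⁴ = 0.095238 · 25.)

Var(X) = m_2 − m_1² = 27.380952 − 25 = 2.380952.


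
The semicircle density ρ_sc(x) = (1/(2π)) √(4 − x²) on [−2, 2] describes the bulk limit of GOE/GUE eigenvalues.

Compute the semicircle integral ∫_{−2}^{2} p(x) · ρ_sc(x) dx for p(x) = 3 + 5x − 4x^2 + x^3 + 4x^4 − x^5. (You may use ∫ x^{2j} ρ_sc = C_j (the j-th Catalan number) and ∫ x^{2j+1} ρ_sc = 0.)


Write p(x) = Σ a_i x^i, split into monomials and integrate each against ρ_sc separately.
Using ∫ x^{2j} ρ_sc = C_j = (1/(j+1)) C(2j, j) (Catalan numbers) and ∫ x^{2j+1} ρ_sc = 0 (odd monomials vanish by symmetry):
  i = 0 (even): a_0 · C_{0} = 3 · 1 = 3
  i = 1 (odd): ∫ x^1 ρ_sc = 0 (vanishes)
  i = 2 (even): a_2 · C_{1} = -4 · 1 = -4
  i = 3 (odd): ∫ x^3 ρ_sc = 0 (vanishes)
  i = 4 (even): a_4 · C_{2} = 4 · 2 = 8
  i = 5 (odd): ∫ x^5 ρ_sc = 0 (vanishes)

Summing the contributions: ∫_{−2}^{2} p(x) ρ_sc(x) dx = 3 + (-4) + 8 = 7.


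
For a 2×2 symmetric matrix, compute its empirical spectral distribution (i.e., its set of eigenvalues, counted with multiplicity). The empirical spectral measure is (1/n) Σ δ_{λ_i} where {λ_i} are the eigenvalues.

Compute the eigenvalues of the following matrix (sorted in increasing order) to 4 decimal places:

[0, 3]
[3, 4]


Since M is real symmetric, both eigenvalues are real; they are the roots of det(λI − M) = λ² − (tr M) λ + det M.
tr M = 0 + 4 = 4.
det M = 0·4 − 3² = 0 − 9 = -9.
Characteristic polynomial: λ² − 4λ − 9 = 0.
Discriminant Δ = (tr M)² − 4·det M = 16 − (-36) = 52; √Δ = 7.211103.
λ = (tr M ± √Δ)/2 = (4 ± 7.211103)/2, giving (tr M − √Δ)/2 = -1.6056 and (tr M + √Δ)/2 = 5.6056.

Eigenvalues sorted in increasing order: [-1.6056, 5.6056].


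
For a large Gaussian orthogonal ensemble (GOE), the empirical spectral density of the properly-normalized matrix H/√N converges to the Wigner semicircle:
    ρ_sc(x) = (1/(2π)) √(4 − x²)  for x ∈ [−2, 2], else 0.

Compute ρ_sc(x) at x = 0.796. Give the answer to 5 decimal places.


ρ_sc(x) = (1/(2π)) √(4 − x²). With x = 0.796:
  4 − x² = 4 − (0.796)² = 4 − 0.633616 = 3.366384.
  √(4 − x²) = 1.834771.
  1/(2π) = 0.159155.
  ρ_sc(0.796) = 0.159155 · 1.834771 = 0.292013.

Rounded to 5 decimal places: ρ_sc(0.796) ≈ 0.29201.


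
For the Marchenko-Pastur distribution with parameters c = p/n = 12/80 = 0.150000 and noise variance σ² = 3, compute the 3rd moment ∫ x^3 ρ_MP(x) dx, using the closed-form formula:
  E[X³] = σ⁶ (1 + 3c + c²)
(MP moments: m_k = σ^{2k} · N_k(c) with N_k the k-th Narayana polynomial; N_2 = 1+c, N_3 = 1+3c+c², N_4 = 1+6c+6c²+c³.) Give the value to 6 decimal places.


E[X³] = σ⁶ (1 + 3c + c²) (third MP moment). With σ² = 3 (so σ⁶ = 27) and c = 12/80 = 0.150000: E[X³] = 27 · (1 + 3·0.150000 + (0.150000)²) = 27 · 1.472500.

So E[X^3] = 39.757500.


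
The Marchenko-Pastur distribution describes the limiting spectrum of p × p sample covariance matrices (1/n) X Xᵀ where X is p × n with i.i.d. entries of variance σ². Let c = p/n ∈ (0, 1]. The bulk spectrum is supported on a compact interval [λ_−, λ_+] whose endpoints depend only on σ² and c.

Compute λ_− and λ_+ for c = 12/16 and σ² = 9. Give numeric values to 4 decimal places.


c = 12/16 = 0.750000; √c = 0.866025.
λ_− = σ² (1 − √c)² = 9 · (1 − 0.866025)² = 9 · (0.133975)² = 0.161543.
λ_+ = σ² (1 + √c)² = 9 · (1 + 0.866025)² = 9 · (1.866025)² = 31.338457.

Rounded to 4 decimal places: λ_− ≈ 0.1615, λ_+ ≈ 31.3385.


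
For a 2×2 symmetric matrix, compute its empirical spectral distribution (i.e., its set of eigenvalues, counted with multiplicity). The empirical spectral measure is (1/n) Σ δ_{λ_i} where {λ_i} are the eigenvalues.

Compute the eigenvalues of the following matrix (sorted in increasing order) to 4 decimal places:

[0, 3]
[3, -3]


Since M is real symmetric, both eigenvalues are real; they are the roots of det(λI − M) = λ² − (tr M) λ + det M.
tr M = 0 + (-3) = -3.
det M = 0·(-3) − 3² = 0 − 9 = -9.
Characteristic polynomial: λ² + 3λ − 9 = 0.
Discriminant Δ = (tr M)² − 4·det M = 9 − (-36) = 45; √Δ = 6.708204.
λ = (tr M ± √Δ)/2 = (-3 ± 6.708204)/2, giving (tr M − √Δ)/2 = -4.8541 and (tr M + √Δ)/2 = 1.8541.

Eigenvalues sorted in increasing order: [-4.8541, 1.8541].


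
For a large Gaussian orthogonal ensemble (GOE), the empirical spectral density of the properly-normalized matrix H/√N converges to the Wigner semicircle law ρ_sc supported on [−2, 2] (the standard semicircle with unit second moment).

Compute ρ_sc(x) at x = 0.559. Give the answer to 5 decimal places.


ρ_sc(x) = (1/(2π)) √(4 − x²). With x = 0.559:
  4 − x² = 4 − (0.559)² = 4 − 0.312481 = 3.687519.
  √(4 − x²) = 1.920291.
  1/(2π) = 0.159155.
  ρ_sc(0.559) = 0.159155 · 1.920291 = 0.305624.

Rounded to 5 decimal places: ρ_sc(0.559) ≈ 0.30562.


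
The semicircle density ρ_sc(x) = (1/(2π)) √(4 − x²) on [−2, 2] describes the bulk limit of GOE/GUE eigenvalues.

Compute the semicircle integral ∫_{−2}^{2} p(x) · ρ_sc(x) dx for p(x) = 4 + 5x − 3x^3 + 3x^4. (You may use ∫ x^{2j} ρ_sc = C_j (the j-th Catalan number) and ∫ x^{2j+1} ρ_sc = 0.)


Write p(x) = Σ a_i x^i, split into monomials and integrate each against ρ_sc separately.
Using ∫ x^{2j} ρ_sc = C_j = (1/(j+1)) C(2j, j) (Catalan numbers) and ∫ x^{2j+1} ρ_sc = 0 (odd monomials vanish by symmetry):
  i = 0 (even): a_0 · C_{0} = 4 · 1 = 4
  i = 1 (odd): ∫ x^1 ρ_sc = 0 (vanishes)
  i = 3 (odd): ∫ x^3 ρ_sc = 0 (vanishes)
  i = 4 (even): a_4 · C_{2} = 3 · 2 = 6

Summing the contributions: ∫_{−2}^{2} p(x) ρ_sc(x) dx = 4 + 6 = 10.


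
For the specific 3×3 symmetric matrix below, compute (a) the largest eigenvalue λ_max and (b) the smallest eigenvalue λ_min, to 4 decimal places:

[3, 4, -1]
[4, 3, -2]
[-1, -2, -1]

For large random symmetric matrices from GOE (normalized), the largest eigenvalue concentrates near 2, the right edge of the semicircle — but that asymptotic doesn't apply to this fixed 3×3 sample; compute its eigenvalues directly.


Since M is real symmetric, all three eigenvalues are real; they are the roots of det(λI − M) = λ³ − (tr M) λ² + s λ − det M, where s is the sum of the principal 2×2 minors.
tr M = 3 + 3 + (-1) = 5.
s = (3·3 − 4²) + (3·(-1) − (-1)²) + (3·(-1) − (-2)²) = -7 + (-4) + (-7) = -18.
det M (expand along row 1) = 3·(-7) − 4·(-6) + (-1)·(-5) = 8.
Characteristic polynomial: λ³ − 5λ² − 18λ − 8 = 0.
Substitute λ = y + (tr M)/3 = y + 1.666667 to remove the quadratic term: y³ + p·y + q = 0 with p = s − (tr M)²/3 = -26.333333 and q = −2(tr M)³/27 + (tr M)·s/3 − det M = -47.259259.
Three real roots ⇒ use the trigonometric (Viète) form: r = 2√(−p/3) = 5.925463, φ = arccos(3q/(p·r)) = arccos(0.908615) = 0.430840 rad.
y_k = r·cos(φ/3 − 2πk/3) for k = 0, 1, 2 gives y = 5.864462, -2.197796, -3.666667.
λ_k = y_k + 1.666667 gives λ = 7.5311, -0.5311, -2.0000 (check: the sum is 5.0000 = tr M).

Hence λ_max = 7.5311 and λ_min = -2.0000.


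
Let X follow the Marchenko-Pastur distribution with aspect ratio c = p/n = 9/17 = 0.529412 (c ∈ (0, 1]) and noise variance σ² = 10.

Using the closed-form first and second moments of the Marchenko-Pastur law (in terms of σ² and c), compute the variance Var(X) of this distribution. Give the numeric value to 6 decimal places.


Recall the MP moments m_1 = E[X] = σ² and m_2 = E[X²] = σ⁴ (1 + c).
m_1 = E[X] = σ² = 10, so m_1² = 100.
m_2 = E[X²] = σ⁴ (1 + c) = 100 · (1 + 0.529412) = 100 · 1.529412 = 152.941176.
(Note m_2 − m_1² simplifies to c · σ⁴ = 0.529412 · 100.)

Var(X) = m_2 − m_1² = 152.941176 − 100 = 52.941176.


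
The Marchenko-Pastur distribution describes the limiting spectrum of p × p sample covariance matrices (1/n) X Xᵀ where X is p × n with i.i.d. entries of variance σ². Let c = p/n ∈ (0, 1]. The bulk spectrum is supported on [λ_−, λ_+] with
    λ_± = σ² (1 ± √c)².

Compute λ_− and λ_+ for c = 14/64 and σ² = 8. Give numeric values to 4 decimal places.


c = 14/64 = 0.218750; √c = 0.467707.
λ_− = σ² (1 − √c)² = 8 · (1 − 0.467707)² = 8 · (0.532293)² = 2.266685.
λ_+ = σ² (1 + √c)² = 8 · (1 + 0.467707)² = 8 · (1.467707)² = 17.233315.

Rounded to 4 decimal places: λ_− ≈ 2.2667, λ_+ ≈ 17.2333.


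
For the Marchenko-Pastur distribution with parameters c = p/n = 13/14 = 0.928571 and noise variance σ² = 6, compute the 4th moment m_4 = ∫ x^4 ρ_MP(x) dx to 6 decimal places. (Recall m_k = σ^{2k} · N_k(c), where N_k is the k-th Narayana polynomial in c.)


E[X⁴] = σ⁸ (1 + 6c + 6c² + c³) (fourth MP moment). With σ² = 6 (so σ⁸ = 1296) and c = 13/14 = 0.928571: E[X⁴] = 1296 · (1 + 6·0.928571 + 6·(0.928571)² + (0.928571)³) = 1296 · 12.545554.

So E[X^4] = 16259.037901.


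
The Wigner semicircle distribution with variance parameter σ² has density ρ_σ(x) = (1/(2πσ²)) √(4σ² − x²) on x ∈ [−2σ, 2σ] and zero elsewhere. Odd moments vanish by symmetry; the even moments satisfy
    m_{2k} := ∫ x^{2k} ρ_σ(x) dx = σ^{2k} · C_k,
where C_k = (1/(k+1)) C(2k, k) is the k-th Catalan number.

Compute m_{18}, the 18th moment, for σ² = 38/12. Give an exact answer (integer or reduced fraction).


By the scaled semicircle moment identity, m_{2k} = σ^{2k} · C_k with k = 9.
C_9 = (1/(k+1)) · C(2k, k) = (1/10) · C(18, 9) = (1/10) · 48620 = 4862.
σ^{2k} = (σ²)^k = (38/12)^9 = 322687697779/10077696.

Therefore m_{18} = σ^{18} · C_9 = (322687697779/10077696) · 4862 = 784453793300749/5038848.


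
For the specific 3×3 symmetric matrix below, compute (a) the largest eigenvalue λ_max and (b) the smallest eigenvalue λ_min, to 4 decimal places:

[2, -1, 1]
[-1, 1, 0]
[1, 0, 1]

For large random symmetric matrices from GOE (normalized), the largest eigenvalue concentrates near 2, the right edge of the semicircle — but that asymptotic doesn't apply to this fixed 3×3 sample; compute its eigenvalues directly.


Since M is real symmetric, all three eigenvalues are real; they are the roots of det(λI − M) = λ³ − (tr M) λ² + s λ − det M, where s is the sum of the principal 2×2 minors.
tr M = 2 + 1 + 1 = 4.
s = (2·1 − (-1)²) + (2·1 − 1²) + (1·1 − 0²) = 1 + 1 + 1 = 3.
det M (expand along row 1) = 2·1 − (-1)·(-1) + 1·(-1) = 0.
Characteristic polynomial: λ³ − 4λ² + 3λ = 0.
Substitute λ = y + (tr M)/3 = y + 1.333333 to remove the quadratic term: y³ + p·y + q = 0 with p = s − (tr M)²/3 = -2.333333 and q = −2(tr M)³/27 + (tr M)·s/3 − det M = -0.740741.
Three real roots ⇒ use the trigonometric (Viète) form: r = 2√(−p/3) = 1.763834, φ = arccos(3q/(p·r)) = arccos(0.539949) = 1.000420 rad.
y_k = r·cos(φ/3 − 2πk/3) for k = 0, 1, 2 gives y = 1.666667, -0.333333, -1.333333.
λ_k = y_k + 1.333333 gives λ = 3.0000, 1.0000, 0.0000 (check: the sum is 4.0000 = tr M).

Hence λ_max = 3.0000 and λ_min = 0.0000.


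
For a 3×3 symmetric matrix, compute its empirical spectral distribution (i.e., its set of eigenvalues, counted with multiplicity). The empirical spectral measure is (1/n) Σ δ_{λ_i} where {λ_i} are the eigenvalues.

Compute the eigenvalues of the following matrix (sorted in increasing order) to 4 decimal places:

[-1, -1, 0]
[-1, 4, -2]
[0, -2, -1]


Since M is real symmetric, all three eigenvalues are real; they are the roots of det(λI − M) = λ³ − (tr M) λ² + s λ − det M, where s is the sum of the principal 2×2 minors.
tr M = -1 + 4 + (-1) = 2.
s = ((-1)·4 − (-1)²) + ((-1)·(-1) − 0²) + (4·(-1) − (-2)²) = -5 + 1 + (-8) = -12.
det M (expand along row 1) = (-1)·(-8) − (-1)·1 + 0·2 = 9.
Characteristic polynomial: λ³ − 2λ² − 12λ − 9 = 0.
Substitute λ = y + (tr M)/3 = y + 0.666667 to remove the quadratic term: y³ + p·y + q = 0 with p = s − (tr M)²/3 = -13.333333 and q = −2(tr M)³/27 + (tr M)·s/3 − det M = -17.592593.
Three real roots ⇒ use the trigonometric (Viète) form: r = 2√(−p/3) = 4.216370, φ = arccos(3q/(p·r)) = arccos(0.938801) = 0.351663 rad.
y_k = r·cos(φ/3 − 2πk/3) for k = 0, 1, 2 gives y = 4.187435, -1.666667, -2.520769.
λ_k = y_k + 0.666667 gives λ = 4.8541, -1.0000, -1.8541 (check: the sum is 2.0000 = tr M).

Eigenvalues sorted in increasing order: [-1.8541, -1.0000, 4.8541].
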